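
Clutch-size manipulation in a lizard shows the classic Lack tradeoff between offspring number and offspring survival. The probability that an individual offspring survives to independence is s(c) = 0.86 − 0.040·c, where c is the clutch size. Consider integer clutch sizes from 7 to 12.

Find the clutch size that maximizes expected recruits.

11

Expected recruits = c × s(c):
  c=7: 7 × 0.580 = 4.060
  c=8: 8 × 0.540 = 4.320
  c=9: 9 × 0.500 = 4.500
  c=10: 10 × 0.460 = 4.600
  c=11: 11 × 0.420 = 4.620
  c=12: 12 × 0.380 = 4.560
Maximum at c = 11 (4.620 recruits).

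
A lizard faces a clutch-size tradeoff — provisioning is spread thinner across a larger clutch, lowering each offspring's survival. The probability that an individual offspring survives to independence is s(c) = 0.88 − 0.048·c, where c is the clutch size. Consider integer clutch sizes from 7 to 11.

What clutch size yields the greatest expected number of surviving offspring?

9

Expected surviving offspring = c × s(c):
  c=7: 7 × 0.544 = 3.808
  c=8: 8 × 0.496 = 3.968
  c=9: 9 × 0.448 = 4.032
  c=10: 10 × 0.400 = 4.000
  c=11: 11 × 0.352 = 3.872
Maximum at c = 9 (4.032 surviving offspring).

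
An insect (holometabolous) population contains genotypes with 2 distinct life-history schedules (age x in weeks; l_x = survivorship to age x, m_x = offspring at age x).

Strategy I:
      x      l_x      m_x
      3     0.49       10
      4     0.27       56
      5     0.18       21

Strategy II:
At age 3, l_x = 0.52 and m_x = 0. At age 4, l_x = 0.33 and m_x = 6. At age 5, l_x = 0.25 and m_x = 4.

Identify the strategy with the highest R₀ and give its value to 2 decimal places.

Strategy I: R₀ = 0.49×10 + 0.27×56 + 0.18×21 = 23.8000
Strategy II: R₀ = 0.52×0 + 0.33×6 + 0.25×4 = 2.9800
Highest R₀: strategy I with 23.8000.

23.80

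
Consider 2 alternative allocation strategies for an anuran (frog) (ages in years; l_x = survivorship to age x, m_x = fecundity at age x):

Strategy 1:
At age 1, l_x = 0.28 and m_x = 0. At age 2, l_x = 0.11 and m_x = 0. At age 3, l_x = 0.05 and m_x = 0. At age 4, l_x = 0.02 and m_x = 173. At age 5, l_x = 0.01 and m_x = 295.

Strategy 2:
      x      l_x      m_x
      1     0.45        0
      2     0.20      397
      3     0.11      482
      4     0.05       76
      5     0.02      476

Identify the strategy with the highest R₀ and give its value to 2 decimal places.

Strategy 1: R₀ = 0.28×0 + 0.11×0 + 0.05×0 + 0.02×173 + 0.01×295 = 6.4100
Strategy 2: R₀ = 0.45×0 + 0.20×397 + 0.11×482 + 0.05×76 + 0.02×476 = 145.7400
Highest R₀: strategy 2 with 145.7400.

145.74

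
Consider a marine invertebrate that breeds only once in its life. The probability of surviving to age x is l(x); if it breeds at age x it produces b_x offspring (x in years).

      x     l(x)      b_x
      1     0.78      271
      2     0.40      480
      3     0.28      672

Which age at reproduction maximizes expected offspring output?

Expected offspring if breeding at age x = l(x) × b_x:
  age 1: 0.78 × 271 = 211.380
  age 2: 0.40 × 480 = 192.000
  age 3: 0.28 × 672 = 188.160
Maximum at age 1 (211.380).

1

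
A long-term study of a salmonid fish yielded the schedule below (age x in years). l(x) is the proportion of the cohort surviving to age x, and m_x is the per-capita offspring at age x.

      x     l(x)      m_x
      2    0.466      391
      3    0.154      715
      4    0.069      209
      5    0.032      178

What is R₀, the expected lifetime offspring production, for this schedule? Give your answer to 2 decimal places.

312.43

R₀ = Σ l(x) m_x:
  age 2: 0.466 × 391 = 182.2060
  age 3: 0.154 × 715 = 110.1100
  age 4: 0.069 × 209 = 14.4210
  age 5: 0.032 × 178 = 5.6960
R₀ = 182.2060 + 110.1100 + 14.4210 + 5.6960 = 312.4330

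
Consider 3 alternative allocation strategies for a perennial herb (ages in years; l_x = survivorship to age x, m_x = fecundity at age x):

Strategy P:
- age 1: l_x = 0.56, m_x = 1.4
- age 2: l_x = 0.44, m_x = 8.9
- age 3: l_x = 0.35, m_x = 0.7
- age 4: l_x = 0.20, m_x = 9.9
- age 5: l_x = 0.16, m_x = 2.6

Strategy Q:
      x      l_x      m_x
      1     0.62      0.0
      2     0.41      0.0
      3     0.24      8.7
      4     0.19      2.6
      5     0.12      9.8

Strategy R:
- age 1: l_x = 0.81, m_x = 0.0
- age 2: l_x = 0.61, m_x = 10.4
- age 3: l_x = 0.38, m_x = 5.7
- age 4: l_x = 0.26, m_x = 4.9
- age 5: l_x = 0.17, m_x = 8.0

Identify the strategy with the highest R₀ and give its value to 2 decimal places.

11.14

Strategy P: R₀ = 0.56×1.4 + 0.44×8.9 + 0.35×0.7 + 0.20×9.9 + 0.16×2.6 = 7.3410
Strategy Q: R₀ = 0.62×0.0 + 0.41×0.0 + 0.24×8.7 + 0.19×2.6 + 0.12×9.8 = 3.7580
Strategy R: R₀ = 0.81×0.0 + 0.61×10.4 + 0.38×5.7 + 0.26×4.9 + 0.17×8.0 = 11.1440
Highest R₀: strategy R with 11.1440.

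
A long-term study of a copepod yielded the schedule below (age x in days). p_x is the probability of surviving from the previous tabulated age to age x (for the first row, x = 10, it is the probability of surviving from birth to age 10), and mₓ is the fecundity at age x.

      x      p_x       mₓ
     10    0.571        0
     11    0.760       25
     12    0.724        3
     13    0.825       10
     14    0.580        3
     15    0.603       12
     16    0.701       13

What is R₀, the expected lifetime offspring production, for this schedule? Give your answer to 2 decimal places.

16.75

Survivorship from birth: l_x = p_10·p_11·…·p_x.
  l_10 = 0.57100
  l_11 = 0.43396
  l_12 = 0.31419
  l_13 = 0.25920
  l_14 = 0.15034
  l_15 = 0.09065
  l_16 = 0.06355
R₀ = Σ l_x mₓ:
  age 10: 0.57100 × 0 = 0.0000
  age 11: 0.43396 × 25 = 10.8490
  age 12: 0.31419 × 3 = 0.9426
  age 13: 0.25920 × 10 = 2.5920
  age 14: 0.15034 × 3 = 0.4510
  age 15: 0.09065 × 12 = 1.0878
  age 16: 0.06355 × 13 = 0.8261
R₀ = 0.0000 + 10.8490 + 0.9426 + 2.5920 + 0.4510 + 1.0878 + 0.8261 = 16.7485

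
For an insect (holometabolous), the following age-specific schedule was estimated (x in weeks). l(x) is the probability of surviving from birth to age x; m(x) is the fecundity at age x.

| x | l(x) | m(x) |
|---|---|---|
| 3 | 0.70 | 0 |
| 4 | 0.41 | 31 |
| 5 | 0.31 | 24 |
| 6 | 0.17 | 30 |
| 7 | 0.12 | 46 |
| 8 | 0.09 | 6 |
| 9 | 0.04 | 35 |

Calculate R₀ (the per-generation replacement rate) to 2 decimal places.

32.71

R₀ = Σ l(x) m(x):
  age 3: 0.70 × 0 = 0.0000
  age 4: 0.41 × 31 = 12.7100
  age 5: 0.31 × 24 = 7.4400
  age 6: 0.17 × 30 = 5.1000
  age 7: 0.12 × 46 = 5.5200
  age 8: 0.09 × 6 = 0.5400
  age 9: 0.04 × 35 = 1.4000
R₀ = 0.0000 + 12.7100 + 7.4400 + 5.1000 + 5.5200 + 0.5400 + 1.4000 = 32.7100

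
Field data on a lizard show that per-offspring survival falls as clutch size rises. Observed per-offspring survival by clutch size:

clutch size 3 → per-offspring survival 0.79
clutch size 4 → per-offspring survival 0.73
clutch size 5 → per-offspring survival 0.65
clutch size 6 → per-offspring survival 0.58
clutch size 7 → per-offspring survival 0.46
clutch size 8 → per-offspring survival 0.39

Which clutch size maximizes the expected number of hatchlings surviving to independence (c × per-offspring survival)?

6

Expected hatchlings surviving to independence = c × s(c):
  c=3: 3 × 0.79 = 2.370
  c=4: 4 × 0.73 = 2.920
  c=5: 5 × 0.65 = 3.250
  c=6: 6 × 0.58 = 3.480
  c=7: 7 × 0.46 = 3.220
  c=8: 8 × 0.39 = 3.120
Maximum at c = 6 (3.480 hatchlings surviving to independence).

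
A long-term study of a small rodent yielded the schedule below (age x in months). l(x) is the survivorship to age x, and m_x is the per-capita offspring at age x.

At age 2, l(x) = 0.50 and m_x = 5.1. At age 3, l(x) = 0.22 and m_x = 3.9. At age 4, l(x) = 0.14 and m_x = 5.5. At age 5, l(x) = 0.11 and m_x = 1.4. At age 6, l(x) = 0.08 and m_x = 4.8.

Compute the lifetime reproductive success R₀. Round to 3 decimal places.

4.716

R₀ = Σ l(x) m_x:
  age 2: 0.50 × 5.1 = 2.5500
  age 3: 0.22 × 3.9 = 0.8580
  age 4: 0.14 × 5.5 = 0.7700
  age 5: 0.11 × 1.4 = 0.1540
  age 6: 0.08 × 4.8 = 0.3840
R₀ = 2.5500 + 0.8580 + 0.7700 + 0.1540 + 0.3840 = 4.7160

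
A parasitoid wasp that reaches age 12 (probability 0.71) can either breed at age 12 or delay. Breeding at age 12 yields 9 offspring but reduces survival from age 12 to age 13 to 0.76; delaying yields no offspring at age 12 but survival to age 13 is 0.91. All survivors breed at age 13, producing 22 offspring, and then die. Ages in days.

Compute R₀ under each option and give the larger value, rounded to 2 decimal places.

breed at age 12: R₀ = 0.71 × (9 + 0.76 × 22) = 0.71 × 25.7200 = 18.2612
delay to age 13: R₀ = 0.71 × (0.91 × 22) = 0.71 × 20.0200 = 14.2142
Higher: breed at age 12 (18.2612).

18.26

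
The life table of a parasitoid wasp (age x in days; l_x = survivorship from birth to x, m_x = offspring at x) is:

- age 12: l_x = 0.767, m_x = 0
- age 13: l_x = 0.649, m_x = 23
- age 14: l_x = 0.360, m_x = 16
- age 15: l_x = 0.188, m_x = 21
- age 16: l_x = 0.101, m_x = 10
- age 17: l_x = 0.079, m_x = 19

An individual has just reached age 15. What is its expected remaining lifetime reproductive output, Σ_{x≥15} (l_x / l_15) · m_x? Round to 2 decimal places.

34.36

l_15 = 0.188. Conditional survival from age 15 to x is l_x / l_15.
  x=15: (0.188/0.188) × 21 = 21.0000
  x=16: (0.101/0.188) × 10 = 5.3723
  x=17: (0.079/0.188) × 19 = 7.9840
Sum = 21.0000 + 5.3723 + 7.9840 = 34.3564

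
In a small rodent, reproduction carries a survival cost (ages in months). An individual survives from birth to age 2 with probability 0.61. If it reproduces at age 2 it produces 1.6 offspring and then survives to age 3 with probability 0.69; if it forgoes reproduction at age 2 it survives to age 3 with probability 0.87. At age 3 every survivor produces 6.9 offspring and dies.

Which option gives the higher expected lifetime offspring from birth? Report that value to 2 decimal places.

3.88

breed at age 2: R₀ = 0.61 × (1.6 + 0.69 × 6.9) = 0.61 × 6.3610 = 3.8802
delay to age 3: R₀ = 0.61 × (0.87 × 6.9) = 0.61 × 6.0030 = 3.6618
Higher: breed at age 2 (3.8802).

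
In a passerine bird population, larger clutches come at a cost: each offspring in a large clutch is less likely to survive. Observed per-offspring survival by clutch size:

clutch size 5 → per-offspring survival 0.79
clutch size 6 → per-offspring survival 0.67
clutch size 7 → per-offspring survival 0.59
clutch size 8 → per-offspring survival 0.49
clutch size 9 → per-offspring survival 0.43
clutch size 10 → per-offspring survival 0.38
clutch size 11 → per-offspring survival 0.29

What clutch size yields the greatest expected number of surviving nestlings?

7

Expected surviving nestlings = c × s(c):
  c=5: 5 × 0.79 = 3.950
  c=6: 6 × 0.67 = 4.020
  c=7: 7 × 0.59 = 4.130
  c=8: 8 × 0.49 = 3.920
  c=9: 9 × 0.43 = 3.870
  c=10: 10 × 0.38 = 3.800
  c=11: 11 × 0.29 = 3.190
Maximum at c = 7 (4.130 surviving nestlings).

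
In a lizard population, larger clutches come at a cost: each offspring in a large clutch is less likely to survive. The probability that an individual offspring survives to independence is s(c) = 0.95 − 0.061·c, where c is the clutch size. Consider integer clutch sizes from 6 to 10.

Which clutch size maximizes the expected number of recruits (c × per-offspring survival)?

Expected recruits = c × s(c):
  c=6: 6 × 0.584 = 3.504
  c=7: 7 × 0.523 = 3.661
  c=8: 8 × 0.462 = 3.696
  c=9: 9 × 0.401 = 3.609
  c=10: 10 × 0.340 = 3.400
Maximum at c = 8 (3.696 recruits).

8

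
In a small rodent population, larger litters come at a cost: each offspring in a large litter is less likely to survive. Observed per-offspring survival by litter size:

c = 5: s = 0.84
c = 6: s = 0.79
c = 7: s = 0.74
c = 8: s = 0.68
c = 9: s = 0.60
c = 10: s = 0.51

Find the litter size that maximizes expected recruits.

Expected recruits = c × s(c):
  c=5: 5 × 0.84 = 4.200
  c=6: 6 × 0.79 = 4.740
  c=7: 7 × 0.74 = 5.180
  c=8: 8 × 0.68 = 5.440
  c=9: 9 × 0.60 = 5.400
  c=10: 10 × 0.51 = 5.100
Maximum at c = 8 (5.440 recruits).

8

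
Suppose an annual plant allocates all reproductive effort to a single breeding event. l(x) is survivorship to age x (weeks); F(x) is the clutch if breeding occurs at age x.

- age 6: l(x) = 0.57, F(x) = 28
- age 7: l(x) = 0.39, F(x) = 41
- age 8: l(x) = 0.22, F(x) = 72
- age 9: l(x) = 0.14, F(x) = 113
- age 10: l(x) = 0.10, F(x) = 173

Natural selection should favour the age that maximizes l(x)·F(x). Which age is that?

Expected offspring if breeding at age x = l(x) × F(x):
  age 6: 0.57 × 28 = 15.960
  age 7: 0.39 × 41 = 15.990
  age 8: 0.22 × 72 = 15.840
  age 9: 0.14 × 113 = 15.820
  age 10: 0.10 × 173 = 17.300
Maximum at age 10 (17.300).

10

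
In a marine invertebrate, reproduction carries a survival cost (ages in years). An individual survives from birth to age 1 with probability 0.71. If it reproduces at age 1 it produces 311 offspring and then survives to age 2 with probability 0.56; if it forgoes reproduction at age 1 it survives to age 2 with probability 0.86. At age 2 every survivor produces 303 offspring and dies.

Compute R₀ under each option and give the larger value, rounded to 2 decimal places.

breed at age 1: R₀ = 0.71 × (311 + 0.56 × 303) = 0.71 × 480.6800 = 341.2828
delay to age 2: R₀ = 0.71 × (0.86 × 303) = 0.71 × 260.5800 = 185.0118
Higher: breed at age 1 (341.2828).

341.28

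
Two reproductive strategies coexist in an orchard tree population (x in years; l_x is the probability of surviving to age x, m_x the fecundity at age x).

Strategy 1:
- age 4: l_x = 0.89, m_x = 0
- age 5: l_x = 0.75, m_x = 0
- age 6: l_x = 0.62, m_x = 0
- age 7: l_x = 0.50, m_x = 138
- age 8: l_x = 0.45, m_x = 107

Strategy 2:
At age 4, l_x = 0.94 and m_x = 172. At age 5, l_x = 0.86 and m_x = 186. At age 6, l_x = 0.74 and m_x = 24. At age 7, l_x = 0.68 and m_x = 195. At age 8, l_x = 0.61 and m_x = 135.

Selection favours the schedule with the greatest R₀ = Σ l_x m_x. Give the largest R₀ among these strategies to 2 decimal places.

554.35

Strategy 1: R₀ = 0.89×0 + 0.75×0 + 0.62×0 + 0.50×138 + 0.45×107 = 117.1500
Strategy 2: R₀ = 0.94×172 + 0.86×186 + 0.74×24 + 0.68×195 + 0.61×135 = 554.3500
Highest R₀: strategy 2 with 554.3500.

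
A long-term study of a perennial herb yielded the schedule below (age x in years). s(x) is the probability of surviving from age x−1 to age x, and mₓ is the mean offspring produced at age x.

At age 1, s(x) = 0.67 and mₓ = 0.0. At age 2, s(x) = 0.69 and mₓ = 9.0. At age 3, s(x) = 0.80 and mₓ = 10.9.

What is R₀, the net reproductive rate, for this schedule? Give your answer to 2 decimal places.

Survivorship from birth: l_x = s_1·s_2·…·s_x.
  l_1 = 0.67000
  l_2 = 0.46230
  l_3 = 0.36984
R₀ = Σ l_x mₓ:
  age 1: 0.67000 × 0.0 = 0.0000
  age 2: 0.46230 × 9.0 = 4.1607
  age 3: 0.36984 × 10.9 = 4.0313
R₀ = 0.0000 + 4.1607 + 4.0313 = 8.1920

8.19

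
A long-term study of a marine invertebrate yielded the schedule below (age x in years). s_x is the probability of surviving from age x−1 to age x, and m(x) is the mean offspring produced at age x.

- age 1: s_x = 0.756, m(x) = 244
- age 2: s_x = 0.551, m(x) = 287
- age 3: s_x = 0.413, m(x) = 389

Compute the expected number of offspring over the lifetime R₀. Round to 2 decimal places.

Survivorship from birth: l_x = s_1·s_2·…·s_x.
  l_1 = 0.75600
  l_2 = 0.41656
  l_3 = 0.17204
R₀ = Σ l_x m(x):
  age 1: 0.75600 × 244 = 184.4640
  age 2: 0.41656 × 287 = 119.5527
  age 3: 0.17204 × 389 = 66.9236
R₀ = 184.4640 + 119.5527 + 66.9236 = 370.9403

370.94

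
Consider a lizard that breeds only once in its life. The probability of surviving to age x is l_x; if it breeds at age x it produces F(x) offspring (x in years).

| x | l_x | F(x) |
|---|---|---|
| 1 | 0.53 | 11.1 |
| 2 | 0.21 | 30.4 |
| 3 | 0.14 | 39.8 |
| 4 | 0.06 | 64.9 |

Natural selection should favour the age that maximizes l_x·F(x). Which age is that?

Expected offspring if breeding at age x = l_x × F(x):
  age 1: 0.53 × 11.1 = 5.883
  age 2: 0.21 × 30.4 = 6.384
  age 3: 0.14 × 39.8 = 5.572
  age 4: 0.06 × 64.9 = 3.894
Maximum at age 2 (6.384).

2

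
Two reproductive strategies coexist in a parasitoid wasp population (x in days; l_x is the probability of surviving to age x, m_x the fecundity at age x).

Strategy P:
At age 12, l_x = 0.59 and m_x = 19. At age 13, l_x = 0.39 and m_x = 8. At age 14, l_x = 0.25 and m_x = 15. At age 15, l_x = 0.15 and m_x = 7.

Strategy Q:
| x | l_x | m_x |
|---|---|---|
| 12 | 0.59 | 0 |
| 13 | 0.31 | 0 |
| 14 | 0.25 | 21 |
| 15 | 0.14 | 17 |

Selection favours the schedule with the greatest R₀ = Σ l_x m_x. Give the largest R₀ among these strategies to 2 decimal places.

19.13

Strategy P: R₀ = 0.59×19 + 0.39×8 + 0.25×15 + 0.15×7 = 19.1300
Strategy Q: R₀ = 0.59×0 + 0.31×0 + 0.25×21 + 0.14×17 = 7.6300
Highest R₀: strategy P with 19.1300.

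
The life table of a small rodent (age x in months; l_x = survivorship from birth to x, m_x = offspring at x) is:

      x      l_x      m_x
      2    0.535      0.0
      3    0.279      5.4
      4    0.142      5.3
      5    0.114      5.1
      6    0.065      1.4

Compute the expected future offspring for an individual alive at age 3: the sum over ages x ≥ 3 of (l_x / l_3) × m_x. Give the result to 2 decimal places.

l_3 = 0.279. Conditional survival from age 3 to x is l_x / l_3.
  x=3: (0.279/0.279) × 5.4 = 5.4000
  x=4: (0.142/0.279) × 5.3 = 2.6975
  x=5: (0.114/0.279) × 5.1 = 2.0839
  x=6: (0.065/0.279) × 1.4 = 0.3262
Sum = 5.4000 + 2.6975 + 2.0839 + 0.3262 = 10.5075

10.51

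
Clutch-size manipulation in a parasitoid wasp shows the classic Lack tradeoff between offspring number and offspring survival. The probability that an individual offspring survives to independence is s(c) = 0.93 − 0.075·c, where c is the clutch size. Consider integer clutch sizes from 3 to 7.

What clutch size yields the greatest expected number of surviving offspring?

Expected surviving offspring = c × s(c):
  c=3: 3 × 0.705 = 2.115
  c=4: 4 × 0.630 = 2.520
  c=5: 5 × 0.555 = 2.775
  c=6: 6 × 0.480 = 2.880
  c=7: 7 × 0.405 = 2.835
Maximum at c = 6 (2.880 surviving offspring).

6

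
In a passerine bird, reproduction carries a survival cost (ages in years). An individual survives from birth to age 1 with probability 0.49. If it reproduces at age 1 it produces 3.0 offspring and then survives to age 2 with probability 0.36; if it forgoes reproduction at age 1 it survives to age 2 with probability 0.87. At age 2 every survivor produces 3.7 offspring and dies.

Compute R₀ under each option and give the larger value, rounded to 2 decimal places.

breed at age 1: R₀ = 0.49 × (3.0 + 0.36 × 3.7) = 0.49 × 4.3320 = 2.1227
delay to age 2: R₀ = 0.49 × (0.87 × 3.7) = 0.49 × 3.2190 = 1.5773
Higher: breed at age 1 (2.1227).

2.12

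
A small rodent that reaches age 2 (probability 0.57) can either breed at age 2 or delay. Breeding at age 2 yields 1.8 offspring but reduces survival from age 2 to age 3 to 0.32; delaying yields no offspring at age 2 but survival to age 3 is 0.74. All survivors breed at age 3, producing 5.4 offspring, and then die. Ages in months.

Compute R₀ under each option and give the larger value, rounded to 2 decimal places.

breed at age 2: R₀ = 0.57 × (1.8 + 0.32 × 5.4) = 0.57 × 3.5280 = 2.0110
delay to age 3: R₀ = 0.57 × (0.74 × 5.4) = 0.57 × 3.9960 = 2.2777
Higher: delay to age 3 (2.2777).

2.28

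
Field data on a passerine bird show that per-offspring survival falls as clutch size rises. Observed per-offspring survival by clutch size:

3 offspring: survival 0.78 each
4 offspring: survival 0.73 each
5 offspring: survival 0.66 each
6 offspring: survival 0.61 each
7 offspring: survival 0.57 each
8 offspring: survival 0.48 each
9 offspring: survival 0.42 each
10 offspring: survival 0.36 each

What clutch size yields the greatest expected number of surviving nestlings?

7

Expected surviving nestlings = c × s(c):
  c=3: 3 × 0.78 = 2.340
  c=4: 4 × 0.73 = 2.920
  c=5: 5 × 0.66 = 3.300
  c=6: 6 × 0.61 = 3.660
  c=7: 7 × 0.57 = 3.990
  c=8: 8 × 0.48 = 3.840
  c=9: 9 × 0.42 = 3.780
  c=10: 10 × 0.36 = 3.600
Maximum at c = 7 (3.990 surviving nestlings).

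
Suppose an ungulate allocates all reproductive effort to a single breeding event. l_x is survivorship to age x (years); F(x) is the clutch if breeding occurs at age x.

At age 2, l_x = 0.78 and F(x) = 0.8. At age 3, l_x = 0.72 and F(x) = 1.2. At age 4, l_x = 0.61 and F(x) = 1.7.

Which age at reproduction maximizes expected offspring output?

4

Expected offspring if breeding at age x = l_x × F(x):
  age 2: 0.78 × 0.8 = 0.624
  age 3: 0.72 × 1.2 = 0.864
  age 4: 0.61 × 1.7 = 1.037
Maximum at age 4 (1.037).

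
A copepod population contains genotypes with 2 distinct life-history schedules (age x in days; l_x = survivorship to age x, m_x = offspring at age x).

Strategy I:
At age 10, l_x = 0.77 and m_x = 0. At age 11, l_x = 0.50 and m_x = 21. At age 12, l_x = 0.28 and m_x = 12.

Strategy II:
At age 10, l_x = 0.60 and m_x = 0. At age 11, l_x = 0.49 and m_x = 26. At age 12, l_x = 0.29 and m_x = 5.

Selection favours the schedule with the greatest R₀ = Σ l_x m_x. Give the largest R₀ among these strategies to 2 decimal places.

Strategy I: R₀ = 0.77×0 + 0.50×21 + 0.28×12 = 13.8600
Strategy II: R₀ = 0.60×0 + 0.49×26 + 0.29×5 = 14.1900
Highest R₀: strategy II with 14.1900.

14.19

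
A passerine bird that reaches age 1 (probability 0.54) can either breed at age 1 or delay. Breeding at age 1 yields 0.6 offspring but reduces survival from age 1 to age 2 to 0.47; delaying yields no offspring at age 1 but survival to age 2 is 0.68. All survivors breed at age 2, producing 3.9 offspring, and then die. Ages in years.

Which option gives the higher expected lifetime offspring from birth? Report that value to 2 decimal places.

1.43

breed at age 1: R₀ = 0.54 × (0.6 + 0.47 × 3.9) = 0.54 × 2.4330 = 1.3138
delay to age 2: R₀ = 0.54 × (0.68 × 3.9) = 0.54 × 2.6520 = 1.4321
Higher: delay to age 2 (1.4321).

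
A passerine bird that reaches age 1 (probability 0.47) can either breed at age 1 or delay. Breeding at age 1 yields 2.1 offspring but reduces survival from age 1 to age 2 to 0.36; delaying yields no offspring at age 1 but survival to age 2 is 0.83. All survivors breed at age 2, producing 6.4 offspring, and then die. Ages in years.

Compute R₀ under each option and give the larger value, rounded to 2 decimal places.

2.50

breed at age 1: R₀ = 0.47 × (2.1 + 0.36 × 6.4) = 0.47 × 4.4040 = 2.0699
delay to age 2: R₀ = 0.47 × (0.83 × 6.4) = 0.47 × 5.3120 = 2.4966
Higher: delay to age 2 (2.4966).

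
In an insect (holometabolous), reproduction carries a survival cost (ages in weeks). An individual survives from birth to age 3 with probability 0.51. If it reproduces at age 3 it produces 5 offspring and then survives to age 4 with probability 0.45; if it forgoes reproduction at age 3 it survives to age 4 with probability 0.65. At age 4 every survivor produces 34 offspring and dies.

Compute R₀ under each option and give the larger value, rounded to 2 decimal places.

breed at age 3: R₀ = 0.51 × (5 + 0.45 × 34) = 0.51 × 20.3000 = 10.3530
delay to age 4: R₀ = 0.51 × (0.65 × 34) = 0.51 × 22.1000 = 11.2710
Higher: delay to age 4 (11.2710).

11.27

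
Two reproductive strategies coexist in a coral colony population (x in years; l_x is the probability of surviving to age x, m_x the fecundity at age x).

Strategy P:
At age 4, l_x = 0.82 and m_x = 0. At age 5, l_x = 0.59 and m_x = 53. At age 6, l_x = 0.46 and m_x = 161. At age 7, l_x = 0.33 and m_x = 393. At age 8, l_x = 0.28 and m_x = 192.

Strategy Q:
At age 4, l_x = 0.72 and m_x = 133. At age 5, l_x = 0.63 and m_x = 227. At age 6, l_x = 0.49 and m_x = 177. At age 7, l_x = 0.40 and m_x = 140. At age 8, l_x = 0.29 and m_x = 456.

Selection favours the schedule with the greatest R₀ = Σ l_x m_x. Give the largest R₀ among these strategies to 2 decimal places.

Strategy P: R₀ = 0.82×0 + 0.59×53 + 0.46×161 + 0.33×393 + 0.28×192 = 288.7800
Strategy Q: R₀ = 0.72×133 + 0.63×227 + 0.49×177 + 0.40×140 + 0.29×456 = 513.7400
Highest R₀: strategy Q with 513.7400.

513.74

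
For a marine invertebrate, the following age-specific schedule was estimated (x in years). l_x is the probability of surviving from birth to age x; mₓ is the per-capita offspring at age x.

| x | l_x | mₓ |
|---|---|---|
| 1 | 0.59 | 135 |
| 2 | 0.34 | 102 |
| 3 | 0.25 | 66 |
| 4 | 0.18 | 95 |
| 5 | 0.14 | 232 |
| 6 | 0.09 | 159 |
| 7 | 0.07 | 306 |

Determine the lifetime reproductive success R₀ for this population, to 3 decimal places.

R₀ = Σ l_x mₓ:
  age 1: 0.59 × 135 = 79.6500
  age 2: 0.34 × 102 = 34.6800
  age 3: 0.25 × 66 = 16.5000
  age 4: 0.18 × 95 = 17.1000
  age 5: 0.14 × 232 = 32.4800
  age 6: 0.09 × 159 = 14.3100
  age 7: 0.07 × 306 = 21.4200
R₀ = 79.6500 + 34.6800 + 16.5000 + 17.1000 + 32.4800 + 14.3100 + 21.4200 = 216.1400

216.140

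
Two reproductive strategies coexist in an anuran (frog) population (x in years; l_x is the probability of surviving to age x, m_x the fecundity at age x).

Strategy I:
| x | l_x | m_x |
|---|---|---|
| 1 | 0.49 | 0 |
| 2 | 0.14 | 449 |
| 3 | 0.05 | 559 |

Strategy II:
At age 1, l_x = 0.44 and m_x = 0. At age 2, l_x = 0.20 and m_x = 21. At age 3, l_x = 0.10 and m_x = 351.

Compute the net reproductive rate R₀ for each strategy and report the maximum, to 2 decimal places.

Strategy I: R₀ = 0.49×0 + 0.14×449 + 0.05×559 = 90.8100
Strategy II: R₀ = 0.44×0 + 0.20×21 + 0.10×351 = 39.3000
Highest R₀: strategy I with 90.8100.

90.81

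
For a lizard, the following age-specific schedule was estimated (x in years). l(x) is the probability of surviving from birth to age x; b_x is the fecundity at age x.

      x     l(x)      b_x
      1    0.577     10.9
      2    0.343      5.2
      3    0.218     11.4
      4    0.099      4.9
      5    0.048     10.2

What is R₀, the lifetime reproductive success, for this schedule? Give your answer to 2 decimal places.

11.53

R₀ = Σ l(x) b_x:
  age 1: 0.577 × 10.9 = 6.2893
  age 2: 0.343 × 5.2 = 1.7836
  age 3: 0.218 × 11.4 = 2.4852
  age 4: 0.099 × 4.9 = 0.4851
  age 5: 0.048 × 10.2 = 0.4896
R₀ = 6.2893 + 1.7836 + 2.4852 + 0.4851 + 0.4896 = 11.5328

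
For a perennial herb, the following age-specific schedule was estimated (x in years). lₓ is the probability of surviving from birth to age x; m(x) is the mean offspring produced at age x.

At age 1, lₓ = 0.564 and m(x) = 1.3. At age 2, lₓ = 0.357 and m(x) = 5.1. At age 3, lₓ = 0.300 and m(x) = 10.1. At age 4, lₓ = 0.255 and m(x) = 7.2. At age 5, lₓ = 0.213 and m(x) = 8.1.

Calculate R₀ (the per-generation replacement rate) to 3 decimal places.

9.145

R₀ = Σ lₓ m(x):
  age 1: 0.564 × 1.3 = 0.7332
  age 2: 0.357 × 5.1 = 1.8207
  age 3: 0.300 × 10.1 = 3.0300
  age 4: 0.255 × 7.2 = 1.8360
  age 5: 0.213 × 8.1 = 1.7253
R₀ = 0.7332 + 1.8207 + 3.0300 + 1.8360 + 1.7253 = 9.1452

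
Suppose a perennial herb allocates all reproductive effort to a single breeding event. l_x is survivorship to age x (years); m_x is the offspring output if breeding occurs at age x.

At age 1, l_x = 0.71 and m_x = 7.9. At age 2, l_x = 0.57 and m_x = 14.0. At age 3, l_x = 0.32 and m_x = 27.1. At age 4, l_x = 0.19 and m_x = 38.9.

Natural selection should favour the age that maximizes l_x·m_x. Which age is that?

3

Expected offspring if breeding at age x = l_x × m_x:
  age 1: 0.71 × 7.9 = 5.609
  age 2: 0.57 × 14.0 = 7.980
  age 3: 0.32 × 27.1 = 8.672
  age 4: 0.19 × 38.9 = 7.391
Maximum at age 3 (8.672).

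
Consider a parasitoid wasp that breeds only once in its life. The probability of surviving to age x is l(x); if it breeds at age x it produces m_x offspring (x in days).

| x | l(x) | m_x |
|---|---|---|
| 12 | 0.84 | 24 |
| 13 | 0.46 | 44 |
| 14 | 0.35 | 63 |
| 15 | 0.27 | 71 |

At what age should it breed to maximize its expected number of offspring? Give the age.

Expected offspring if breeding at age x = l(x) × m_x:
  age 12: 0.84 × 24 = 20.160
  age 13: 0.46 × 44 = 20.240
  age 14: 0.35 × 63 = 22.050
  age 15: 0.27 × 71 = 19.170
Maximum at age 14 (22.050).

14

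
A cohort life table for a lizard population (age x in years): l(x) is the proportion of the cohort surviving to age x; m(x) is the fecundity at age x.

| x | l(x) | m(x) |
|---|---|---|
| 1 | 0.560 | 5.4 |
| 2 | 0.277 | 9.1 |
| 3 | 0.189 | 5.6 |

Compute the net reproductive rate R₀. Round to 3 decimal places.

6.603

R₀ = Σ l(x) m(x):
  age 1: 0.560 × 5.4 = 3.0240
  age 2: 0.277 × 9.1 = 2.5207
  age 3: 0.189 × 5.6 = 1.0584
R₀ = 3.0240 + 2.5207 + 1.0584 = 6.6031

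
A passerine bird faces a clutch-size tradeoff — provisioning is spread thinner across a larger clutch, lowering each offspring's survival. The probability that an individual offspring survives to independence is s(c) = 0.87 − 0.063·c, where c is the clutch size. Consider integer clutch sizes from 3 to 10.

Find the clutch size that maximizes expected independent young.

Expected independent young = c × s(c):
  c=3: 3 × 0.681 = 2.043
  c=4: 4 × 0.618 = 2.472
  c=5: 5 × 0.555 = 2.775
  c=6: 6 × 0.492 = 2.952
  c=7: 7 × 0.429 = 3.003
  c=8: 8 × 0.366 = 2.928
  c=9: 9 × 0.303 = 2.727
  c=10: 10 × 0.240 = 2.400
Maximum at c = 7 (3.003 independent young).

7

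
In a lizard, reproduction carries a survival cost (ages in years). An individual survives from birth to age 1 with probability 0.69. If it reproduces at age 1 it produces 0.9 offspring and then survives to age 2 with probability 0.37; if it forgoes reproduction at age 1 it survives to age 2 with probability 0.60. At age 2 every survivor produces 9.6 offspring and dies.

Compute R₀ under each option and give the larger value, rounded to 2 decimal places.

breed at age 1: R₀ = 0.69 × (0.9 + 0.37 × 9.6) = 0.69 × 4.4520 = 3.0719
delay to age 2: R₀ = 0.69 × (0.60 × 9.6) = 0.69 × 5.7600 = 3.9744
Higher: delay to age 2 (3.9744).

3.97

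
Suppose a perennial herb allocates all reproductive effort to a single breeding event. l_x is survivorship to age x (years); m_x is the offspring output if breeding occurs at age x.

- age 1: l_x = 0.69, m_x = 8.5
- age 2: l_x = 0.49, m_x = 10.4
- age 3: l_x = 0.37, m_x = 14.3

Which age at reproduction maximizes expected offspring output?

Expected offspring if breeding at age x = l_x × m_x:
  age 1: 0.69 × 8.5 = 5.865
  age 2: 0.49 × 10.4 = 5.096
  age 3: 0.37 × 14.3 = 5.291
Maximum at age 1 (5.865).

1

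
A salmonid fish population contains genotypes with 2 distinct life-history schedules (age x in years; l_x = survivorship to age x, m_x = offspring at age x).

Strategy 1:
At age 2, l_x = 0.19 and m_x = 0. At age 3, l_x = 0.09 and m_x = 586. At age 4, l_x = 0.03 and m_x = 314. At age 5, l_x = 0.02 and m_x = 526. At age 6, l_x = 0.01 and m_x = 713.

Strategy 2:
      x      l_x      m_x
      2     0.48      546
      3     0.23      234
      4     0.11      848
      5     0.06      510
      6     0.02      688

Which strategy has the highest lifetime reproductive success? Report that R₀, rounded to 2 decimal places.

Strategy 1: R₀ = 0.19×0 + 0.09×586 + 0.03×314 + 0.02×526 + 0.01×713 = 79.8100
Strategy 2: R₀ = 0.48×546 + 0.23×234 + 0.11×848 + 0.06×510 + 0.02×688 = 453.5400
Highest R₀: strategy 2 with 453.5400.

453.54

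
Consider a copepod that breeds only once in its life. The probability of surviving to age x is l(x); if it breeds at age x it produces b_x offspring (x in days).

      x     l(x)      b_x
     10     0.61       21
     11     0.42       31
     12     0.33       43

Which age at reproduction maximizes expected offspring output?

Expected offspring if breeding at age x = l(x) × b_x:
  age 10: 0.61 × 21 = 12.810
  age 11: 0.42 × 31 = 13.020
  age 12: 0.33 × 43 = 14.190
Maximum at age 12 (14.190).

12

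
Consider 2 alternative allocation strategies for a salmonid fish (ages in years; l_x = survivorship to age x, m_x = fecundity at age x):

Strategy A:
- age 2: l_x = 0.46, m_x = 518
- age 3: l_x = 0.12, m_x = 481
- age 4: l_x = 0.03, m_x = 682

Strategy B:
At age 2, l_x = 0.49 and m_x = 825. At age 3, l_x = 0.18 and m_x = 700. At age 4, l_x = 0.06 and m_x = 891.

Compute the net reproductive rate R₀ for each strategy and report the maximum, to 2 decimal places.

Strategy A: R₀ = 0.46×518 + 0.12×481 + 0.03×682 = 316.4600
Strategy B: R₀ = 0.49×825 + 0.18×700 + 0.06×891 = 583.7100
Highest R₀: strategy B with 583.7100.

583.71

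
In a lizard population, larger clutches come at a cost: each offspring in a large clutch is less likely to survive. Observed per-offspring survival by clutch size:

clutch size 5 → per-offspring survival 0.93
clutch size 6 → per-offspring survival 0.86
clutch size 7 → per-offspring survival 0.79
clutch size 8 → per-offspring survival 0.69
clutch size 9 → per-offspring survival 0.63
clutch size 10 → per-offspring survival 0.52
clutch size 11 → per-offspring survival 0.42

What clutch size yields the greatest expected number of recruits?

9

Expected recruits = c × s(c):
  c=5: 5 × 0.93 = 4.650
  c=6: 6 × 0.86 = 5.160
  c=7: 7 × 0.79 = 5.530
  c=8: 8 × 0.69 = 5.520
  c=9: 9 × 0.63 = 5.670
  c=10: 10 × 0.52 = 5.200
  c=11: 11 × 0.42 = 4.620
Maximum at c = 9 (5.670 recruits).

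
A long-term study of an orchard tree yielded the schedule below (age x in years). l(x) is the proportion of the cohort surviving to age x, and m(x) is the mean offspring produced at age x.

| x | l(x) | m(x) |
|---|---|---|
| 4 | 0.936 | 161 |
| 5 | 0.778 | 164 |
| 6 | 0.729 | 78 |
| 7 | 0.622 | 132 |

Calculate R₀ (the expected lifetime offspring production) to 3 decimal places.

417.254

R₀ = Σ l(x) m(x):
  age 4: 0.936 × 161 = 150.6960
  age 5: 0.778 × 164 = 127.5920
  age 6: 0.729 × 78 = 56.8620
  age 7: 0.622 × 132 = 82.1040
R₀ = 150.6960 + 127.5920 + 56.8620 + 82.1040 = 417.2540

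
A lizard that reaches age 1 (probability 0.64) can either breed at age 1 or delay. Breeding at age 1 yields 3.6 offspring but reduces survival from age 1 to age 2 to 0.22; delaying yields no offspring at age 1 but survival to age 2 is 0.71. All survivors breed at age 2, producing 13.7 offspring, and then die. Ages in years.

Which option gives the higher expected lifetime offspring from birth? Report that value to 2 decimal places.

breed at age 1: R₀ = 0.64 × (3.6 + 0.22 × 13.7) = 0.64 × 6.6140 = 4.2330
delay to age 2: R₀ = 0.64 × (0.71 × 13.7) = 0.64 × 9.7270 = 6.2253
Higher: delay to age 2 (6.2253).

6.23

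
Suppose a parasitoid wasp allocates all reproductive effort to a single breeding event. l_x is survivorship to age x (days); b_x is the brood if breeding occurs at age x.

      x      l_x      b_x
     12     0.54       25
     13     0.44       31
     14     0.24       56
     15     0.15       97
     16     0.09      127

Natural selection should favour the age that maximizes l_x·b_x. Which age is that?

Expected offspring if breeding at age x = l_x × b_x:
  age 12: 0.54 × 25 = 13.500
  age 13: 0.44 × 31 = 13.640
  age 14: 0.24 × 56 = 13.440
  age 15: 0.15 × 97 = 14.550
  age 16: 0.09 × 127 = 11.430
Maximum at age 15 (14.550).

15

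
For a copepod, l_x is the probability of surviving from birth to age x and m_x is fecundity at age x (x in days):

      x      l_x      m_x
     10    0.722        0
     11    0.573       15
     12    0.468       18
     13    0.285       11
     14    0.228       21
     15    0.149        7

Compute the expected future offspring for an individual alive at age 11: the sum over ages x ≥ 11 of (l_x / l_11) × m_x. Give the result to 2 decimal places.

45.35

l_11 = 0.573. Conditional survival from age 11 to x is l_x / l_11.
  x=11: (0.573/0.573) × 15 = 15.0000
  x=12: (0.468/0.573) × 18 = 14.7016
  x=13: (0.285/0.573) × 11 = 5.4712
  x=14: (0.228/0.573) × 21 = 8.3560
  x=15: (0.149/0.573) × 7 = 1.8202
Sum = 15.0000 + 14.7016 + 5.4712 + 8.3560 + 1.8202 = 45.3490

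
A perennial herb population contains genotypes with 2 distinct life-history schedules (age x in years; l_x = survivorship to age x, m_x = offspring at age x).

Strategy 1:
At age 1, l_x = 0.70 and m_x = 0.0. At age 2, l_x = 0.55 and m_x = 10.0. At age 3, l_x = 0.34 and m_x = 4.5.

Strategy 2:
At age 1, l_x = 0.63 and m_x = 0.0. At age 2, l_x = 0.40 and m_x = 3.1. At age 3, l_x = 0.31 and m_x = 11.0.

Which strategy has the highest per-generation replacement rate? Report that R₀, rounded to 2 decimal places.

7.03

Strategy 1: R₀ = 0.70×0.0 + 0.55×10.0 + 0.34×4.5 = 7.0300
Strategy 2: R₀ = 0.63×0.0 + 0.40×3.1 + 0.31×11.0 = 4.6500
Highest R₀: strategy 1 with 7.0300.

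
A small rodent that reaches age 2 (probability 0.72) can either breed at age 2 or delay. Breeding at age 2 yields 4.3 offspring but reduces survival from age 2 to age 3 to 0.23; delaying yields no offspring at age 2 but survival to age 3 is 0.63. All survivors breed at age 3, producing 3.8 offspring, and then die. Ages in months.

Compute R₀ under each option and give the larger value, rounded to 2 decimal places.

3.73

breed at age 2: R₀ = 0.72 × (4.3 + 0.23 × 3.8) = 0.72 × 5.1740 = 3.7253
delay to age 3: R₀ = 0.72 × (0.63 × 3.8) = 0.72 × 2.3940 = 1.7237
Higher: breed at age 2 (3.7253).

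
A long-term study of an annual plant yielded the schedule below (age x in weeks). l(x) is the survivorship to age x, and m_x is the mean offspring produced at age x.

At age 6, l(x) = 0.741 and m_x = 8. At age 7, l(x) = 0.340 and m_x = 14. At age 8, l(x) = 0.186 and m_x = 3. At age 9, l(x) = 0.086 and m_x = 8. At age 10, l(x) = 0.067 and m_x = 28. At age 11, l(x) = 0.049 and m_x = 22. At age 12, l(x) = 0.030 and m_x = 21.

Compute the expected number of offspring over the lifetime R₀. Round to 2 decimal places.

R₀ = Σ l(x) m_x:
  age 6: 0.741 × 8 = 5.9280
  age 7: 0.340 × 14 = 4.7600
  age 8: 0.186 × 3 = 0.5580
  age 9: 0.086 × 8 = 0.6880
  age 10: 0.067 × 28 = 1.8760
  age 11: 0.049 × 22 = 1.0780
  age 12: 0.030 × 21 = 0.6300
R₀ = 5.9280 + 4.7600 + 0.5580 + 0.6880 + 1.8760 + 1.0780 + 0.6300 = 15.5180

15.52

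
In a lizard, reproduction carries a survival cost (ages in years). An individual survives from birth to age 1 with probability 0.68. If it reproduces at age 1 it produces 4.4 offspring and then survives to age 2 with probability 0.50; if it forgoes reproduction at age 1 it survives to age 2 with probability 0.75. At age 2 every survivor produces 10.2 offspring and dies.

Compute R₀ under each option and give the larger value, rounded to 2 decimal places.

6.46

breed at age 1: R₀ = 0.68 × (4.4 + 0.50 × 10.2) = 0.68 × 9.5000 = 6.4600
delay to age 2: R₀ = 0.68 × (0.75 × 10.2) = 0.68 × 7.6500 = 5.2020
Higher: breed at age 1 (6.4600).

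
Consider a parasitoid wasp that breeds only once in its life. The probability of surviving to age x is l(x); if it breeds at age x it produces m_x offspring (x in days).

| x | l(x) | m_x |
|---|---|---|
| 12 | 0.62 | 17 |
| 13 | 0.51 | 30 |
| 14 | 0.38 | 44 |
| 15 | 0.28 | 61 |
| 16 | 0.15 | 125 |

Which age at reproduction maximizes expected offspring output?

Expected offspring if breeding at age x = l(x) × m_x:
  age 12: 0.62 × 17 = 10.540
  age 13: 0.51 × 30 = 15.300
  age 14: 0.38 × 44 = 16.720
  age 15: 0.28 × 61 = 17.080
  age 16: 0.15 × 125 = 18.750
Maximum at age 16 (18.750).

16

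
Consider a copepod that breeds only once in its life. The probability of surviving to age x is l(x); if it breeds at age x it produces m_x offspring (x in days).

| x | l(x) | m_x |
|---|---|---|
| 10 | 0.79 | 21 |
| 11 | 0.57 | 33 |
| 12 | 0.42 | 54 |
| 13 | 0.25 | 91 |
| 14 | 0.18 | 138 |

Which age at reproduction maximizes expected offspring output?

14

Expected offspring if breeding at age x = l(x) × m_x:
  age 10: 0.79 × 21 = 16.590
  age 11: 0.57 × 33 = 18.810
  age 12: 0.42 × 54 = 22.680
  age 13: 0.25 × 91 = 22.750
  age 14: 0.18 × 138 = 24.840
Maximum at age 14 (24.840).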